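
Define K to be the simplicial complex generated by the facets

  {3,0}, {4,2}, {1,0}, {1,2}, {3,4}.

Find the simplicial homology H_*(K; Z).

H_0 ≅ Z,  H_1 ≅ Z.

We work with the vertex ordering 0 < 1 < 2 < 3 < 4. The simplices of K, each written with vertices in increasing order, are:

  0-simplices (5): [0], [1], [2], [3], [4]
  1-simplices (5): [0,1], [0,3], [1,2], [2,4], [3,4]

giving chain groups C_0 ≅ Z^5, C_1 ≅ Z^5.

The boundary map ∂_1: C_1 → C_0 maps an edge to its endpoints' difference, ∂[p,q] = q − p.
As a 5×5 matrix over Z this has rank 4, with invariant factors (1,1,1,1).

Now H_k = ker ∂_k / im ∂_{k+1}, so:

  H_0: rank C_0 − rank ∂_1 = 5 − 4 = 1, and the invariant factors of ∂_1 are all 1, so H_0 ≅ Z.
  H_1: rank ker ∂_1 − rank ∂_2 = (5 − 4) − 0 = 1, and there is no ∂_2, so H_1 ≅ Z.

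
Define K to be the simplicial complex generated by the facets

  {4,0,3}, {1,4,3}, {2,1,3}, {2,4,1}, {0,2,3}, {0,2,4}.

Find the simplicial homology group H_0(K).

Fix the vertex order 0 < 1 < 2 < 3 < 4 and write every simplex with vertices in increasing order. Then dim K = 2 and the simplices of K are:

  0-simplices (5): [0], [1], [2], [3], [4]
  1-simplices (9): [0,2], [0,3], [0,4], [1,2], [1,3], [1,4], [2,3], [2,4], [3,4]
  2-simplices (6): [0,2,3], [0,2,4], [0,3,4], [1,2,3], [1,2,4], [1,3,4]

giving chain groups C_0 ≅ Z^5, C_1 ≅ Z^9, C_2 ≅ Z^6.

∂_1: C_1 → C_0 maps an edge to its endpoints' difference, ∂[p,q] = q − p.
As a 5×9 matrix over Z this has rank 4, with invariant factors (1,1,1,1).

∂_2: C_2 → C_1 maps a triangle to the signed sum of its edges. For instance
  ∂[0,2,4] = [2,4] − [0,4] + [0,2],
  ∂[1,3,4] = [3,4] − [1,4] + [1,3].
This gives a 9×6 integer matrix of rank 5; reducing to Smith normal form yields diagonal entries (1,1,1,1,1).

From H_k ≅ ker(∂_k) / im(∂_{k+1}) we obtain:

  H_0: rank C_0 − rank ∂_1 = 5 − 4 = 1, and the invariant factors of ∂_1 are all 1, so H_0 ≅ Z.

(K is a triangulation of the 2-sphere S^2.)

H_0 = Z.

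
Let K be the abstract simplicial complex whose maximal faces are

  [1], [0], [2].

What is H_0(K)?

Order the vertices as 0 < 1 < 2. Listing each simplex with vertices in this order, K has dimension 0 with simplices:

  0-simplices (3): [0], [1], [2]

so the chain groups are C_0 ≅ Z^3.

Reading off H_k = ker ∂_k / im ∂_{k+1}:

  H_0: rank C_0 − rank ∂_1 = 3 − 0 = 3, and there is no ∂_1, so H_0 = Z^3.

H_0 ≅ Z^3.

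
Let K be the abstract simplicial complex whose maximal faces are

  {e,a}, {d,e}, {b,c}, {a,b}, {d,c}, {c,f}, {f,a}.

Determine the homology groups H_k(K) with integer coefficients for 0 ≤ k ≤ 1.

H_0 ≅ Z,  H_1 ≅ Z^2.

Take the total order a < b < c < d < e < f on the vertex set. Then K (dimension 1) consists of the simplices:

  0-simplices (6): a, b, c, d, e, f
  1-simplices (7): ab, ae, af, bc, cd, cf, de

giving chain groups C_0 ≅ Z^6, C_1 ≅ Z^7.

Boundary ∂_1: C_1 → C_0 sends each edge [p,q] (with p < q) to q − p. For instance
  ∂ab = b − a.
As a 6×7 matrix over Z this has rank 5, with invariant factors (1,1,1,1,1).

Now H_k = ker ∂_k / im ∂_{k+1}, so:

  H_0: rank C_0 − rank ∂_1 = 6 − 5 = 1, and the invariant factors of ∂_1 are all 1, so H_0 ≅ Z.
  H_1: rank ker ∂_1 − rank ∂_2 = (7 − 5) − 0 = 2, and there is no ∂_2, so H_1 ≅ Z^2.

As a check, the Euler characteristic is 6 − 7 = -1, which agrees with 1 − 2 = -1.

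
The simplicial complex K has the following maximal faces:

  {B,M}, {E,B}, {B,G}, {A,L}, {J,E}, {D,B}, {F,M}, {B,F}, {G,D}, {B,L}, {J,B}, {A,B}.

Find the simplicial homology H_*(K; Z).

H_0 = Z,  H_1 = Z^4.

K has 9 vertices, 12 edges.
rank ∂_0 = 0, rank ∂_1 = 8 ⇒ b_0 = 9 − 0 − 8 = 1; all invariant factors of ∂_1 are 1 so no torsion. So H_0 = Z.
rank ∂_1 = 8, rank ∂_2 = 0 ⇒ b_1 = 12 − 8 − 0 = 4. So H_1 = Z^4.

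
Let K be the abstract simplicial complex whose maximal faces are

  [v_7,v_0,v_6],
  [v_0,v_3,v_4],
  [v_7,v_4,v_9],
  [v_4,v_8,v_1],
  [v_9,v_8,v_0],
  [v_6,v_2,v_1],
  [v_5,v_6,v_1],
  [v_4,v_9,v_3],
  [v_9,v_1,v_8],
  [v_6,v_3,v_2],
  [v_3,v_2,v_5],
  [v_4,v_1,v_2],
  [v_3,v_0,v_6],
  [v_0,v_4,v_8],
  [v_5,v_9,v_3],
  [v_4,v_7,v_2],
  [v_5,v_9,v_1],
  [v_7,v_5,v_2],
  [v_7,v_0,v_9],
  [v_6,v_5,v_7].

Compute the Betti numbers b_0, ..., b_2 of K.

K has 10 vertices, 30 edges, 20 triangles.
rank ∂_0 = 0, rank ∂_1 = 9 ⇒ b_0 = 10 − 0 − 9 = 1; all invariant factors of ∂_1 are 1 so no torsion. So H_0 = Z.
rank ∂_1 = 9, rank ∂_2 = 20 ⇒ b_1 = 30 − 9 − 20 = 1; ∂_2 has invariant factor(s) [2] giving torsion. So H_1 = Z ⊕ Z/2Z.
rank ∂_2 = 20, rank ∂_3 = 0 ⇒ b_2 = 20 − 20 − 0 = 0. So H_2 = 0.

b_0 = 1, b_1 = 1, b_2 = 0.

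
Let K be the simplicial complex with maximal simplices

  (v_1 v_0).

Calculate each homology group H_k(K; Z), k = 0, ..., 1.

H_0 ≅ Z,  H_1 = 0.

Fix the vertex order v_0 < v_1 and write every simplex with vertices in increasing order. Then dim K = 1 and the simplices of K are:

  0-simplices (2): [v_0], [v_1]
  1-simplices (1): [v_0,v_1]

Hence C_0 ≅ Z^2, C_1 ≅ Z^1.

The boundary map ∂_1: C_1 → C_0 maps an edge to its endpoints' difference, ∂[p,q] = q − p. For instance
  ∂[v_0,v_1] = [v_1] − [v_0].
The resulting 2×1 matrix has rank 1, and its Smith normal form has invariant factors (1).

Reading off H_k = ker ∂_k / im ∂_{k+1}:

  H_0: rank C_0 − rank ∂_1 = 2 − 1 = 1, and the invariant factors of ∂_1 are all 1, so H_0 ≅ Z.
  H_1: rank ker ∂_1 − rank ∂_2 = (1 − 1) − 0 = 0, and there is no ∂_2, so H_1 ≅ 0.

(K is a triangulation of the 1-simplex.)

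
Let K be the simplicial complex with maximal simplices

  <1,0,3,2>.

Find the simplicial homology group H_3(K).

Order the vertices as 0 < 1 < 2 < 3. Listing each simplex with vertices in this order, K has dimension 3 with simplices:

  0-simplices (4): [0], [1], [2], [3]
  1-simplices (6): [0,1], [0,2], [0,3], [1,2], [1,3], [2,3]
  2-simplices (4): [0,1,2], [0,1,3], [0,2,3], [1,2,3]
  3-simplices (1): [0,1,2,3]

so the chain groups are C_0 ≅ Z^4, C_1 ≅ Z^6, C_2 ≅ Z^4, C_3 ≅ Z^1.

Boundary ∂_1: C_1 → C_0 sends each edge [p,q] (with p < q) to q − p. For instance
  ∂[2,3] = [3] − [2].
The 4×6 boundary matrix has rank 3 and Smith normal form diag(1,1,1).

Boundary ∂_2: C_2 → C_1 sends each 2-simplex [p,q,r] to [q,r] − [p,r] + [p,q]. For instance
  ∂[0,1,3] = [1,3] − [0,3] + [0,1],
  ∂[0,2,3] = [2,3] − [0,3] + [0,2].
As a 6×4 matrix over Z this has rank 3, with invariant factors (1,1,1).

Boundary ∂_3: C_3 → C_2 sends each 3-simplex σ to the alternating sum Σ_i (−1)^i (σ with its i-th vertex removed). For instance
  ∂[0,1,2,3] = [1,2,3] − [0,2,3] + [0,1,3] − [0,1,2].
The 4×1 boundary matrix has rank 1 and Smith normal form diag(1).

From H_k ≅ ker(∂_k) / im(∂_{k+1}) we obtain:

  H_3: rank ker ∂_3 − rank ∂_4 = (1 − 1) − 0 = 0, and there is no ∂_4, so H_3 = 0.

H_3 ≅ 0.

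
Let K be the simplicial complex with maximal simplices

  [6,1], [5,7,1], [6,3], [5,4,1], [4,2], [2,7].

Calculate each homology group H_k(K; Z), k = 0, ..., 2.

K has 7 vertices, 9 edges, 2 triangles.
rank ∂_0 = 0, rank ∂_1 = 6 ⇒ b_0 = 7 − 0 − 6 = 1; all invariant factors of ∂_1 are 1 so no torsion. So H_0 = Z.
rank ∂_1 = 6, rank ∂_2 = 2 ⇒ b_1 = 9 − 6 − 2 = 1; all invariant factors of ∂_2 are 1 so no torsion. So H_1 = Z.
rank ∂_2 = 2, rank ∂_3 = 0 ⇒ b_2 = 2 − 2 − 0 = 0. So H_2 = 0.

H_0 ≅ Z,  H_1 ≅ Z,  H_2 = 0.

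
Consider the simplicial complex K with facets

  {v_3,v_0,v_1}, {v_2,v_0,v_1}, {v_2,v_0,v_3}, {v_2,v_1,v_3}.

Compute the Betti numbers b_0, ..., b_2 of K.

b_0 = 1, b_1 = 0, b_2 = 1.

Order the vertices as v_0 < v_1 < v_2 < v_3. Listing each simplex with vertices in this order, K has dimension 2 with simplices:

  0-simplices (4): [v_0], [v_1], [v_2], [v_3]
  1-simplices (6): [v_0,v_1], [v_0,v_2], [v_0,v_3], [v_1,v_2], [v_1,v_3], [v_2,v_3]
  2-simplices (4): [v_0,v_1,v_2], [v_0,v_1,v_3], [v_0,v_2,v_3], [v_1,v_2,v_3]

giving chain groups C_0 ≅ Z^4, C_1 ≅ Z^6, C_2 ≅ Z^4.

Boundary ∂_1: C_1 → C_0 is given by ∂[p,q] = [q] − [p]. For instance
  ∂[v_1,v_2] = [v_2] − [v_1].
The resulting 4×6 matrix has rank 3, and its Smith normal form has invariant factors (1,1,1).

∂_2: C_2 → C_1 maps a triangle to the signed sum of its edges. For instance
  ∂[v_0,v_2,v_3] = [v_2,v_3] − [v_0,v_3] + [v_0,v_2],
  ∂[v_0,v_1,v_3] = [v_1,v_3] − [v_0,v_3] + [v_0,v_1].
This gives a 6×4 integer matrix of rank 3; reducing to Smith normal form yields diagonal entries (1,1,1).

From H_k ≅ ker(∂_k) / im(∂_{k+1}) we obtain:

  H_0: rank C_0 − rank ∂_1 = 4 − 3 = 1, and the invariant factors of ∂_1 are all 1, so H_0 = Z.
  H_1: rank ker ∂_1 − rank ∂_2 = (6 − 3) − 3 = 0, and the invariant factors of ∂_2 are all 1, so H_1 = 0.
  H_2: rank ker ∂_2 − rank ∂_3 = (4 − 3) − 0 = 1, and there is no ∂_3, so H_2 = Z.

(K is a triangulation of the 2-sphere S^2.)

Hence the Betti numbers are b_0 = 1, b_1 = 0, b_2 = 1.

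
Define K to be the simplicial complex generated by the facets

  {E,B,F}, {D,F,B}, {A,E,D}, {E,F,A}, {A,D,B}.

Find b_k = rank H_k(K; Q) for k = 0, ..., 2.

K has 5 vertices, 10 edges, 5 triangles.
rank ∂_0 = 0, rank ∂_1 = 4 ⇒ b_0 = 5 − 0 − 4 = 1; all invariant factors of ∂_1 are 1 so no torsion. So H_0 = Z.
rank ∂_1 = 4, rank ∂_2 = 5 ⇒ b_1 = 10 − 4 − 5 = 1; all invariant factors of ∂_2 are 1 so no torsion. So H_1 = Z.
rank ∂_2 = 5, rank ∂_3 = 0 ⇒ b_2 = 5 − 5 − 0 = 0. So H_2 = 0.

b_0 = 1, b_1 = 1, b_2 = 0.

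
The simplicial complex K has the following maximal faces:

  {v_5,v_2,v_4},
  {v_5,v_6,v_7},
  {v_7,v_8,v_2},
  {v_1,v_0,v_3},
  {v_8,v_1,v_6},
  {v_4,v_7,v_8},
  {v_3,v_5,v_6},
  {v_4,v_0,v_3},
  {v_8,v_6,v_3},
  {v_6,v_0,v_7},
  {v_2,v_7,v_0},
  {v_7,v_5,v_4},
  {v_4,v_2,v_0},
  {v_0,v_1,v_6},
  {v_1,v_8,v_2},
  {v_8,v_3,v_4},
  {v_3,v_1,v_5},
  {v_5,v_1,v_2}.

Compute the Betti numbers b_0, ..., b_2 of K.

b_0 = 1, b_1 = 1, b_2 = 0.

Order the vertices as v_0 < v_1 < v_2 < v_3 < v_4 < v_5 < v_6 < v_7 < v_8. Listing each simplex with vertices in this order, K has dimension 2 with simplices:

  0-simplices (9): [v_0], [v_1], [v_2], [v_3], [v_4], [v_5], [v_6], [v_7], [v_8]
  1-simplices (27): (27 of them)
  2-simplices (18): (18 of them)

Hence C_0 ≅ Z^9, C_1 ≅ Z^27, C_2 ≅ Z^18.

The boundary map ∂_1: C_1 → C_0 maps an edge to its endpoints' difference, ∂[p,q] = q − p. For instance
  ∂[v_2,v_4] = [v_4] − [v_2].
The 9×27 boundary matrix has rank 8 and Smith normal form diag(1,1,1,1,1,1,1,1).

The boundary map ∂_2: C_2 → C_1 acts by ∂[p,q,r] = [q,r] − [p,r] + [p,q]. For instance
  ∂[v_1,v_3,v_5] = [v_3,v_5] − [v_1,v_5] + [v_1,v_3],
  ∂[v_0,v_3,v_4] = [v_3,v_4] − [v_0,v_4] + [v_0,v_3].
This gives a 27×18 integer matrix of rank 18; reducing to Smith normal form yields diagonal entries (1,1,1,1,1,1,1,1,1,1,1,1,1,1,1,1,1,2).

Reading off H_k = ker ∂_k / im ∂_{k+1}:

  H_0: rank C_0 − rank ∂_1 = 9 − 8 = 1, and the invariant factors of ∂_1 are all 1, so H_0 = Z.
  H_1: rank ker ∂_1 − rank ∂_2 = (27 − 8) − 18 = 1, and ∂_2 has invariant factor 2 > 1, so H_1 = Z ⊕ Z/2.
  H_2: rank ker ∂_2 − rank ∂_3 = (18 − 18) − 0 = 0, and there is no ∂_3, so H_2 = 0.

Hence the Betti numbers are b_0 = 1, b_1 = 1, b_2 = 0.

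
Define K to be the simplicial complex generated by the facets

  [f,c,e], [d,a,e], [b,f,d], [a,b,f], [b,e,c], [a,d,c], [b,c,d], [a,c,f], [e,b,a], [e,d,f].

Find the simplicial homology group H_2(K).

H_2 = 0.

Order the vertices as a < b < c < d < e < f. Listing each simplex with vertices in this order, K has dimension 2 with simplices:

  0-simplices (6): a, b, c, d, e, f
  1-simplices (15): ab, ac, ad, ae, af, bc, bd, be, bf, cd, ce, cf, de, df, ef
  2-simplices (10): abe, abf, acd, acf, ade, bcd, bce, bdf, cef, def

giving chain groups C_0 ≅ Z^6, C_1 ≅ Z^15, C_2 ≅ Z^10.

∂_1: C_1 → C_0 sends each edge [p,q] (with p < q) to q − p. For instance
  ∂bf = f − b.
The resulting 6×15 matrix has rank 5, and its Smith normal form has invariant factors (1,1,1,1,1).

Boundary ∂_2: C_2 → C_1 acts by ∂[p,q,r] = [q,r] − [p,r] + [p,q]. For instance
  ∂ade = de − ae + ad,
  ∂def = ef − df + de.
The 15×10 boundary matrix has rank 10 and Smith normal form diag(1,1,1,1,1,1,1,1,1,2).

Reading off H_k = ker ∂_k / im ∂_{k+1}:

  H_2: rank ker ∂_2 − rank ∂_3 = (10 − 10) − 0 = 0, and there is no ∂_3, so H_2 ≅ 0.

(K is a triangulation of the real projective plane RP^2.)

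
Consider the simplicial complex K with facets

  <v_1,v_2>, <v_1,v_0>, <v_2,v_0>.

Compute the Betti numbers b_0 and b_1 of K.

b_0 = 1, b_1 = 1.

We work with the vertex ordering v_0 < v_1 < v_2. The simplices of K, each written with vertices in increasing order, are:

  0-simplices (3): [v_0], [v_1], [v_2]
  1-simplices (3): [v_0,v_1], [v_0,v_2], [v_1,v_2]

so the chain groups are C_0 ≅ Z^3, C_1 ≅ Z^3.

Boundary ∂_1: C_1 → C_0 sends each edge [p,q] (with p < q) to q − p.
This gives a 3×3 integer matrix of rank 2; reducing to Smith normal form yields diagonal entries (1,1).

From H_k ≅ ker(∂_k) / im(∂_{k+1}) we obtain:

  H_0: rank C_0 − rank ∂_1 = 3 − 2 = 1, and the invariant factors of ∂_1 are all 1, so H_0 ≅ Z.
  H_1: rank ker ∂_1 − rank ∂_2 = (3 − 2) − 0 = 1, and there is no ∂_2, so H_1 ≅ Z.

Hence the Betti numbers are b_0 = 1, b_1 = 1.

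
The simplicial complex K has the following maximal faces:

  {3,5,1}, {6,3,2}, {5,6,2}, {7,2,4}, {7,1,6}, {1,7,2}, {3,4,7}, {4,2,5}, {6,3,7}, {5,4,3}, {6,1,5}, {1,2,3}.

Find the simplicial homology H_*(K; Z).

Order the vertices as 1 < 2 < 3 < 4 < 5 < 6 < 7. Listing each simplex with vertices in this order, K has dimension 2 with simplices:

  0-simplices (7): [1], [2], [3], [4], [5], [6], [7]
  1-simplices (18): [1,2], [1,3], [1,5], [1,6], [1,7], [2,3], [2,4], [2,5], [2,6], [2,7], [3,4], [3,5], [3,6], [3,7], [4,5], [4,7], [5,6], [6,7]
  2-simplices (12): [1,2,3], [1,2,7], [1,3,5], [1,5,6], [1,6,7], [2,3,6], [2,4,5], [2,4,7], [2,5,6], [3,4,5], [3,4,7], [3,6,7]

giving chain groups C_0 ≅ Z^7, C_1 ≅ Z^18, C_2 ≅ Z^12.

∂_1: C_1 → C_0 is given by ∂[p,q] = [q] − [p]. For instance
  ∂[3,4] = [4] − [3].
This gives a 7×18 integer matrix of rank 6; reducing to Smith normal form yields diagonal entries (1,1,1,1,1,1).

The boundary map ∂_2: C_2 → C_1 maps a triangle to the signed sum of its edges. For instance
  ∂[1,5,6] = [5,6] − [1,6] + [1,5],
  ∂[2,4,7] = [4,7] − [2,7] + [2,4].
The resulting 18×12 matrix has rank 12, and its Smith normal form has invariant factors (1,1,1,1,1,1,1,1,1,1,1,2).

Reading off H_k = ker ∂_k / im ∂_{k+1}:

  H_0: rank C_0 − rank ∂_1 = 7 − 6 = 1, and the invariant factors of ∂_1 are all 1, so H_0 ≅ Z.
  H_1: rank ker ∂_1 − rank ∂_2 = (18 − 6) − 12 = 0, and ∂_2 has invariant factor 2 > 1, so H_1 ≅ Z/2.
  H_2: rank ker ∂_2 − rank ∂_3 = (12 − 12) − 0 = 0, and there is no ∂_3, so H_2 ≅ 0.

H_0 = Z,  H_1 = Z/2,  H_2 = 0.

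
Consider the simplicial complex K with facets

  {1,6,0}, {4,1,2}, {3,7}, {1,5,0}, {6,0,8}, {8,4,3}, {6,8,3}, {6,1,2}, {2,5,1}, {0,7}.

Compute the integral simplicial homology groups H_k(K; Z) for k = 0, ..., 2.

H_0 = Z,  H_1 = Z^2,  H_2 = 0.

K has 9 vertices, 18 edges, 8 triangles.
rank ∂_0 = 0, rank ∂_1 = 8 ⇒ b_0 = 9 − 0 − 8 = 1; all invariant factors of ∂_1 are 1 so no torsion. So H_0 ≅ Z.
rank ∂_1 = 8, rank ∂_2 = 8 ⇒ b_1 = 18 − 8 − 8 = 2; all invariant factors of ∂_2 are 1 so no torsion. So H_1 ≅ Z^2.
rank ∂_2 = 8, rank ∂_3 = 0 ⇒ b_2 = 8 − 8 − 0 = 0. So H_2 ≅ 0.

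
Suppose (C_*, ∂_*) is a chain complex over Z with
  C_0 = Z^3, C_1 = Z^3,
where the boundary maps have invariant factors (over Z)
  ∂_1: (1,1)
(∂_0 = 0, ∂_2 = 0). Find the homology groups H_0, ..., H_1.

H_0: b_0 = 3 − 0 − 2 = 1; torsion from ∂_1 factors > 1: none. So H_0 ≅ Z.
H_1: b_1 = 3 − 2 − 0 = 1; torsion from ∂_2 factors > 1: none. So H_1 ≅ Z.

H_0 ≅ Z,  H_1 ≅ Z.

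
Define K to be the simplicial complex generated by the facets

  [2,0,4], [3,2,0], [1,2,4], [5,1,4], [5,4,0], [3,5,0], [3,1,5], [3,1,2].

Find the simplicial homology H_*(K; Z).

Take the total order 0 < 1 < 2 < 3 < 4 < 5 on the vertex set. Then K (dimension 2) consists of the simplices:

  0-simplices (6): [0], [1], [2], [3], [4], [5]
  1-simplices (12): [0,2], [0,3], [0,4], [0,5], [1,2], [1,3], [1,4], [1,5], [2,3], [2,4], [3,5], [4,5]
  2-simplices (8): [0,2,3], [0,2,4], [0,3,5], [0,4,5], [1,2,3], [1,2,4], [1,3,5], [1,4,5]

so the chain groups are C_0 ≅ Z^6, C_1 ≅ Z^12, C_2 ≅ Z^8.

∂_1: C_1 → C_0 is given by ∂[p,q] = [q] − [p]. For instance
  ∂[1,3] = [3] − [1].
The 6×12 boundary matrix has rank 5 and Smith normal form diag(1,1,1,1,1).

The boundary map ∂_2: C_2 → C_1 maps a triangle to the signed sum of its edges. For instance
  ∂[0,2,4] = [2,4] − [0,4] + [0,2],
  ∂[1,2,3] = [2,3] − [1,3] + [1,2].
This gives a 12×8 integer matrix of rank 7; reducing to Smith normal form yields diagonal entries (1,1,1,1,1,1,1).

Now H_k = ker ∂_k / im ∂_{k+1}, so:

  H_0: rank C_0 − rank ∂_1 = 6 − 5 = 1, and the invariant factors of ∂_1 are all 1, so H_0 ≅ Z.
  H_1: rank ker ∂_1 − rank ∂_2 = (12 − 5) − 7 = 0, and the invariant factors of ∂_2 are all 1, so H_1 ≅ 0.
  H_2: rank ker ∂_2 − rank ∂_3 = (8 − 7) − 0 = 1, and there is no ∂_3, so H_2 ≅ Z.

As a check, the Euler characteristic is 6 − 12 + 8 = 2, which agrees with 1 − 0 + 1 = 2.

H_0 = Z,  H_1 = 0,  H_2 = Z.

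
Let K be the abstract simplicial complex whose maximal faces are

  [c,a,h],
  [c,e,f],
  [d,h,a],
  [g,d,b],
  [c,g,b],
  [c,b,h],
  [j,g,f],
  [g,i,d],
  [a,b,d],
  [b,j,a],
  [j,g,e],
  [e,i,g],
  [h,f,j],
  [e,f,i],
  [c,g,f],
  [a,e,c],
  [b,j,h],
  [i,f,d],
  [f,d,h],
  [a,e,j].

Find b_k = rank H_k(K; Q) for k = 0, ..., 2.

b_0 = 1, b_1 = 1, b_2 = 0.

We work with the vertex ordering a < b < c < d < e < f < g < h < i < j. The simplices of K, each written with vertices in increasing order, are:

  0-simplices (10): a, b, c, d, e, f, g, h, i, j
  1-simplices (30): ab, ac, ad, ae, ah, aj, bc, bd, bg, bh, bj, ce, cf, cg, ch, df, dg, dh, di, ef, eg, ei, ej, fg, fh, fi, fj, gi, gj, hj
  2-simplices (20): abd, abj, ace, ach, adh, aej, bcg, bch, bdg, bhj, cef, cfg, dfh, dfi, dgi, efi, egi, egj, fgj, fhj

Hence C_0 ≅ Z^10, C_1 ≅ Z^30, C_2 ≅ Z^20.

The boundary map ∂_1: C_1 → C_0 sends each edge [p,q] (with p < q) to q − p. For instance
  ∂ab = b − a.
The 10×30 boundary matrix has rank 9 and Smith normal form diag(1,1,1,1,1,1,1,1,1).

The boundary map ∂_2: C_2 → C_1 sends each 2-simplex [p,q,r] to [q,r] − [p,r] + [p,q]. For instance
  ∂fgj = gj − fj + fg,
  ∂cef = ef − cf + ce.
The 30×20 boundary matrix has rank 20 and Smith normal form diag(1,1,1,1,1,1,1,1,1,1,1,1,1,1,1,1,1,1,1,2).

Reading off H_k = ker ∂_k / im ∂_{k+1}:

  H_0: rank C_0 − rank ∂_1 = 10 − 9 = 1, and the invariant factors of ∂_1 are all 1, so H_0 ≅ Z.
  H_1: rank ker ∂_1 − rank ∂_2 = (30 − 9) − 20 = 1, and ∂_2 has invariant factor 2 > 1, so H_1 ≅ Z ⊕ Z/2.
  H_2: rank ker ∂_2 − rank ∂_3 = (20 − 20) − 0 = 0, and there is no ∂_3, so H_2 ≅ 0.

As a check, the Euler characteristic is 10 − 30 + 20 = 0, which agrees with 1 − 1 + 0 = 0.

Hence the Betti numbers are b_0 = 1, b_1 = 1, b_2 = 0.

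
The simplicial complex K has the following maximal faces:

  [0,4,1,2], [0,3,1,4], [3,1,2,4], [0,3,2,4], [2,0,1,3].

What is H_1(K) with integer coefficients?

H_1 = 0.

Order the vertices as 0 < 1 < 2 < 3 < 4. Listing each simplex with vertices in this order, K has dimension 3 with simplices:

  0-simplices (5): [0], [1], [2], [3], [4]
  1-simplices (10): [0,1], [0,2], [0,3], [0,4], [1,2], [1,3], [1,4], [2,3], [2,4], [3,4]
  2-simplices (10): [0,1,2], [0,1,3], [0,1,4], [0,2,3], [0,2,4], [0,3,4], [1,2,3], [1,2,4], [1,3,4], [2,3,4]
  3-simplices (5): [0,1,2,3], [0,1,2,4], [0,1,3,4], [0,2,3,4], [1,2,3,4]

Hence C_0 ≅ Z^5, C_1 ≅ Z^10, C_2 ≅ Z^10, C_3 ≅ Z^5.

∂_1: C_1 → C_0 maps an edge to its endpoints' difference, ∂[p,q] = q − p. For instance
  ∂[0,1] = [1] − [0].
This gives a 5×10 integer matrix of rank 4; reducing to Smith normal form yields diagonal entries (1,1,1,1).

Boundary ∂_2: C_2 → C_1 sends each 2-simplex [p,q,r] to [q,r] − [p,r] + [p,q]. For instance
  ∂[1,2,3] = [2,3] − [1,3] + [1,2],
  ∂[0,1,4] = [1,4] − [0,4] + [0,1].
The resulting 10×10 matrix has rank 6, and its Smith normal form has invariant factors (1,1,1,1,1,1).

∂_3: C_3 → C_2 sends each 3-simplex σ to the alternating sum Σ_i (−1)^i (σ with its i-th vertex removed). For instance
  ∂[1,2,3,4] = [2,3,4] − [1,3,4] + [1,2,4] − [1,2,3],
  ∂[0,1,2,4] = [1,2,4] − [0,2,4] + [0,1,4] − [0,1,2].
As a 10×5 matrix over Z this has rank 4, with invariant factors (1,1,1,1).

Now H_k = ker ∂_k / im ∂_{k+1}, so:

  H_1: rank ker ∂_1 − rank ∂_2 = (10 − 4) − 6 = 0, and the invariant factors of ∂_2 are all 1, so H_1 ≅ 0.

(K is a triangulation of the 3-sphere S^3.)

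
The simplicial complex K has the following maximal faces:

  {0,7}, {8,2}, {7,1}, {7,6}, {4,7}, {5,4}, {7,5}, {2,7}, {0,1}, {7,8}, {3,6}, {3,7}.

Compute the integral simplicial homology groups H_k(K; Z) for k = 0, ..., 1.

Take the total order 0 < 1 < 2 < 3 < 4 < 5 < 6 < 7 < 8 on the vertex set. Then K (dimension 1) consists of the simplices:

  0-simplices (9): [0], [1], [2], [3], [4], [5], [6], [7], [8]
  1-simplices (12): [0,1], [0,7], [1,7], [2,7], [2,8], [3,6], [3,7], [4,5], [4,7], [5,7], [6,7], [7,8]

so the chain groups are C_0 ≅ Z^9, C_1 ≅ Z^12.

∂_1: C_1 → C_0 maps an edge to its endpoints' difference, ∂[p,q] = q − p. For instance
  ∂[4,5] = [5] − [4].
The 9×12 boundary matrix has rank 8 and Smith normal form diag(1,1,1,1,1,1,1,1).

Reading off H_k = ker ∂_k / im ∂_{k+1}:

  H_0: rank C_0 − rank ∂_1 = 9 − 8 = 1, and the invariant factors of ∂_1 are all 1, so H_0 = Z.
  H_1: rank ker ∂_1 − rank ∂_2 = (12 − 8) − 0 = 4, and there is no ∂_2, so H_1 = Z^4.

H_0 = Z,  H_1 = Z^4.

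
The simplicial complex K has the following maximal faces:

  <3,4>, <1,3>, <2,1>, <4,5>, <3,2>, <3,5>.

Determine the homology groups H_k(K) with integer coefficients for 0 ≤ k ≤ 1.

H_0 ≅ Z,  H_1 ≅ Z^2.

We work with the vertex ordering 1 < 2 < 3 < 4 < 5. The simplices of K, each written with vertices in increasing order, are:

  0-simplices (5): [1], [2], [3], [4], [5]
  1-simplices (6): [1,2], [1,3], [2,3], [3,4], [3,5], [4,5]

so the chain groups are C_0 ≅ Z^5, C_1 ≅ Z^6.

∂_1: C_1 → C_0 maps an edge to its endpoints' difference, ∂[p,q] = q − p.
The resulting 5×6 matrix has rank 4, and its Smith normal form has invariant factors (1,1,1,1).

Reading off H_k = ker ∂_k / im ∂_{k+1}:

  H_0: rank C_0 − rank ∂_1 = 5 − 4 = 1, and the invariant factors of ∂_1 are all 1, so H_0 = Z.
  H_1: rank ker ∂_1 − rank ∂_2 = (6 − 4) − 0 = 2, and there is no ∂_2, so H_1 = Z^2.

As a check, the Euler characteristic is 5 − 6 = -1, which agrees with 1 − 2 = -1.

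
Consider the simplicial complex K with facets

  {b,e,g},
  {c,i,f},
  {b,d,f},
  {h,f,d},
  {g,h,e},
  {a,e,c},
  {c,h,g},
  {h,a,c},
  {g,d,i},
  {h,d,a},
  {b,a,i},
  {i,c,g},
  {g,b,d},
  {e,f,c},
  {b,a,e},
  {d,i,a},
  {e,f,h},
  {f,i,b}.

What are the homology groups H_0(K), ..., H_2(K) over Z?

H_0 ≅ Z,  H_1 ≅ Z ⊕ Z/2,  H_2 = 0.

Order the vertices as a < b < c < d < e < f < g < h < i. Listing each simplex with vertices in this order, K has dimension 2 with simplices:

  0-simplices (9): a, b, c, d, e, f, g, h, i
  1-simplices (27): ab, ac, ad, ae, ah, ai, bd, be, bf, bg, bi, ce, cf, cg, ch, ci, df, dg, dh, di, ef, eg, eh, fh, fi, gh, gi
  2-simplices (18): abe, abi, ace, ach, adh, adi, bdf, bdg, beg, bfi, cef, cfi, cgh, cgi, dfh, dgi, efh, egh

so the chain groups are C_0 ≅ Z^9, C_1 ≅ Z^27, C_2 ≅ Z^18.

∂_1: C_1 → C_0 sends each edge [p,q] (with p < q) to q − p.
The 9×27 boundary matrix has rank 8 and Smith normal form diag(1,1,1,1,1,1,1,1).

The boundary map ∂_2: C_2 → C_1 acts by ∂[p,q,r] = [q,r] − [p,r] + [p,q]. For instance
  ∂egh = gh − eh + eg,
  ∂cef = ef − cf + ce.
This gives a 27×18 integer matrix of rank 18; reducing to Smith normal form yields diagonal entries (1,1,1,1,1,1,1,1,1,1,1,1,1,1,1,1,1,2).

From H_k ≅ ker(∂_k) / im(∂_{k+1}) we obtain:

  H_0: rank C_0 − rank ∂_1 = 9 − 8 = 1, and the invariant factors of ∂_1 are all 1, so H_0 = Z.
  H_1: rank ker ∂_1 − rank ∂_2 = (27 − 8) − 18 = 1, and ∂_2 has invariant factor 2 > 1, so H_1 = Z ⊕ Z/2.
  H_2: rank ker ∂_2 − rank ∂_3 = (18 − 18) − 0 = 0, and there is no ∂_3, so H_2 = 0.

(K is a triangulation of the Klein bottle.)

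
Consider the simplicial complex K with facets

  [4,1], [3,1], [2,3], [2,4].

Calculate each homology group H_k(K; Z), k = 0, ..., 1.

H_0 ≅ Z,  H_1 ≅ Z.

K has 4 vertices, 4 edges.
rank ∂_0 = 0, rank ∂_1 = 3 ⇒ b_0 = 4 − 0 − 3 = 1; all invariant factors of ∂_1 are 1 so no torsion. So H_0 ≅ Z.
rank ∂_1 = 3, rank ∂_2 = 0 ⇒ b_1 = 4 − 3 − 0 = 1. So H_1 ≅ Z.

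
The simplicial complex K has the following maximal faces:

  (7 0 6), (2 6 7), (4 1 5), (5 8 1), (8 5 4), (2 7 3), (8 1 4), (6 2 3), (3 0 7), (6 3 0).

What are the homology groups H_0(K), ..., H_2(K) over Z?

Take the total order 0 < 1 < 2 < 3 < 4 < 5 < 6 < 7 < 8 on the vertex set. Then K (dimension 2) consists of the simplices:

  0-simplices (9): [0], [1], [2], [3], [4], [5], [6], [7], [8]
  1-simplices (15): [0,3], [0,6], [0,7], [1,4], [1,5], [1,8], [2,3], [2,6], [2,7], [3,6], [3,7], [4,5], [4,8], [5,8], [6,7]
  2-simplices (10): [0,3,6], [0,3,7], [0,6,7], [1,4,5], [1,4,8], [1,5,8], [2,3,6], [2,3,7], [2,6,7], [4,5,8]

so the chain groups are C_0 ≅ Z^9, C_1 ≅ Z^15, C_2 ≅ Z^10.

Boundary ∂_1: C_1 → C_0 sends each edge [p,q] (with p < q) to q − p. For instance
  ∂[0,7] = [7] − [0].
The resulting 9×15 matrix has rank 7, and its Smith normal form has invariant factors (1,1,1,1,1,1,1).

The boundary map ∂_2: C_2 → C_1 acts by ∂[p,q,r] = [q,r] − [p,r] + [p,q]. For instance
  ∂[4,5,8] = [5,8] − [4,8] + [4,5],
  ∂[2,3,6] = [3,6] − [2,6] + [2,3].
As a 15×10 matrix over Z this has rank 8, with invariant factors (1,1,1,1,1,1,1,1).

Computing H_k = (kernel of ∂_k) / (image of ∂_{k+1}):

  H_0: rank C_0 − rank ∂_1 = 9 − 7 = 2, and the invariant factors of ∂_1 are all 1, so H_0 = Z^2.
  H_1: rank ker ∂_1 − rank ∂_2 = (15 − 7) − 8 = 0, and the invariant factors of ∂_2 are all 1, so H_1 = 0.
  H_2: rank ker ∂_2 − rank ∂_3 = (10 − 8) − 0 = 2, and there is no ∂_3, so H_2 = Z^2.

H_0 ≅ Z^2,  H_1 = 0,  H_2 ≅ Z^2.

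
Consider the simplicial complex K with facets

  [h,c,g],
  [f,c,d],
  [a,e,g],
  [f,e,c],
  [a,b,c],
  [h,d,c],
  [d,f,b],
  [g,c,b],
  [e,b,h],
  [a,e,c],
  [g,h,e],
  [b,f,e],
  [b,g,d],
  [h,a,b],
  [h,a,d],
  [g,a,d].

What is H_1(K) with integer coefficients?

H_1 = Z^2.

Fix the vertex order a < b < c < d < e < f < g < h and write every simplex with vertices in increasing order. Then dim K = 2 and the simplices of K are:

  0-simplices (8): a, b, c, d, e, f, g, h
  1-simplices (24): ab, ac, ad, ae, ag, ah, bc, bd, be, bf, bg, bh, cd, ce, cf, cg, ch, df, dg, dh, ef, eg, eh, gh
  2-simplices (16): abc, abh, ace, adg, adh, aeg, bcg, bdf, bdg, bef, beh, cdf, cdh, cef, cgh, egh

Hence C_0 ≅ Z^8, C_1 ≅ Z^24, C_2 ≅ Z^16.

∂_1: C_1 → C_0 is given by ∂[p,q] = [q] − [p]. For instance
  ∂bh = h − b.
The 8×24 boundary matrix has rank 7 and Smith normal form diag(1,1,1,1,1,1,1).

The boundary map ∂_2: C_2 → C_1 acts by ∂[p,q,r] = [q,r] − [p,r] + [p,q]. For instance
  ∂aeg = eg − ag + ae,
  ∂egh = gh − eh + eg.
The 24×16 boundary matrix has rank 15 and Smith normal form diag(1,1,1,1,1,1,1,1,1,1,1,1,1,1,1).

Now H_k = ker ∂_k / im ∂_{k+1}, so:

  H_1: rank ker ∂_1 − rank ∂_2 = (24 − 7) − 15 = 2, and the invariant factors of ∂_2 are all 1, so H_1 ≅ Z^2.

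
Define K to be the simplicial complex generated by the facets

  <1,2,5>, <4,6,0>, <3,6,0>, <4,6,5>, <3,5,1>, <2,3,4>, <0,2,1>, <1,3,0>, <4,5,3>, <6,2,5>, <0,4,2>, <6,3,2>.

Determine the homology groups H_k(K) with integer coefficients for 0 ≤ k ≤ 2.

H_0 = Z,  H_1 = Z/2,  H_2 = 0.

Fix the vertex order 0 < 1 < 2 < 3 < 4 < 5 < 6 and write every simplex with vertices in increasing order. Then dim K = 2 and the simplices of K are:

  0-simplices (7): [0], [1], [2], [3], [4], [5], [6]
  1-simplices (18): [0,1], [0,2], [0,3], [0,4], [0,6], [1,2], [1,3], [1,5], [2,3], [2,4], [2,5], [2,6], [3,4], [3,5], [3,6], [4,5], [4,6], [5,6]
  2-simplices (12): [0,1,2], [0,1,3], [0,2,4], [0,3,6], [0,4,6], [1,2,5], [1,3,5], [2,3,4], [2,3,6], [2,5,6], [3,4,5], [4,5,6]

Hence C_0 ≅ Z^7, C_1 ≅ Z^18, C_2 ≅ Z^12.

∂_1: C_1 → C_0 is given by ∂[p,q] = [q] − [p].
The 7×18 boundary matrix has rank 6 and Smith normal form diag(1,1,1,1,1,1).

∂_2: C_2 → C_1 acts by ∂[p,q,r] = [q,r] − [p,r] + [p,q]. For instance
  ∂[4,5,6] = [5,6] − [4,6] + [4,5],
  ∂[1,3,5] = [3,5] − [1,5] + [1,3].
This gives a 18×12 integer matrix of rank 12; reducing to Smith normal form yields diagonal entries (1,1,1,1,1,1,1,1,1,1,1,2).

Computing H_k = (kernel of ∂_k) / (image of ∂_{k+1}):

  H_0: rank C_0 − rank ∂_1 = 7 − 6 = 1, and the invariant factors of ∂_1 are all 1, so H_0 = Z.
  H_1: rank ker ∂_1 − rank ∂_2 = (18 − 6) − 12 = 0, and ∂_2 has invariant factor 2 > 1, so H_1 = Z/2.
  H_2: rank ker ∂_2 − rank ∂_3 = (12 − 12) − 0 = 0, and there is no ∂_3, so H_2 = 0.

(K is a triangulation of the real projective plane RP^2.)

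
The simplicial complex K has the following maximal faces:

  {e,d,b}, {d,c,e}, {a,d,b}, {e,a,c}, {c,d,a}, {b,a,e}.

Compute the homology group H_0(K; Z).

H_0 ≅ Z.

We work with the vertex ordering a < b < c < d < e. The simplices of K, each written with vertices in increasing order, are:

  0-simplices (5): a, b, c, d, e
  1-simplices (9): ab, ac, ad, ae, bd, be, cd, ce, de
  2-simplices (6): abd, abe, acd, ace, bde, cde

Hence C_0 ≅ Z^5, C_1 ≅ Z^9, C_2 ≅ Z^6.

The boundary map ∂_1: C_1 → C_0 maps an edge to its endpoints' difference, ∂[p,q] = q − p. For instance
  ∂ae = e − a.
As a 5×9 matrix over Z this has rank 4, with invariant factors (1,1,1,1).

∂_2: C_2 → C_1 acts by ∂[p,q,r] = [q,r] − [p,r] + [p,q]. For instance
  ∂ace = ce − ae + ac,
  ∂abd = bd − ad + ab.
The resulting 9×6 matrix has rank 5, and its Smith normal form has invariant factors (1,1,1,1,1).

Computing H_k = (kernel of ∂_k) / (image of ∂_{k+1}):

  H_0: rank C_0 − rank ∂_1 = 5 − 4 = 1, and the invariant factors of ∂_1 are all 1, so H_0 = Z.

(K is a triangulation of the 2-sphere S^2.)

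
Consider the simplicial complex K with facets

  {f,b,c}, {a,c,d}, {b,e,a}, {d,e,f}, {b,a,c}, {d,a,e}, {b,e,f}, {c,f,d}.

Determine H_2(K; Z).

H_2 ≅ Z.

K has 6 vertices, 12 edges, 8 triangles.
rank ∂_2 = 7, rank ∂_3 = 0 ⇒ b_2 = 8 − 7 − 0 = 1. So H_2 ≅ Z.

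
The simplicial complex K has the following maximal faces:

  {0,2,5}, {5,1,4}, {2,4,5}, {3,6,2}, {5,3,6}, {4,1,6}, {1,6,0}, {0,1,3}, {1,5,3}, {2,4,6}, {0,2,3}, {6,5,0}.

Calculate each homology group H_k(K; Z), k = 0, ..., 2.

K has 7 vertices, 18 edges, 12 triangles.
rank ∂_0 = 0, rank ∂_1 = 6 ⇒ b_0 = 7 − 0 − 6 = 1; all invariant factors of ∂_1 are 1 so no torsion. So H_0 = Z.
rank ∂_1 = 6, rank ∂_2 = 12 ⇒ b_1 = 18 − 6 − 12 = 0; ∂_2 has invariant factor(s) [2] giving torsion. So H_1 = Z/2.
rank ∂_2 = 12, rank ∂_3 = 0 ⇒ b_2 = 12 − 12 − 0 = 0. So H_2 = 0.

H_0 = Z,  H_1 = Z/2,  H_2 = 0.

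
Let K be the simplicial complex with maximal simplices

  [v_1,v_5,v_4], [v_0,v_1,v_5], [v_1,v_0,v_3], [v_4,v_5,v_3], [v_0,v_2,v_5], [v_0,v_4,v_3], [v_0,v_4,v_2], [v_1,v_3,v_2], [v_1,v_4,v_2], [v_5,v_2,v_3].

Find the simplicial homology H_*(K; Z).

H_0 ≅ Z,  H_1 ≅ Z/2Z,  H_2 = 0.

Order the vertices as v_0 < v_1 < v_2 < v_3 < v_4 < v_5. Listing each simplex with vertices in this order, K has dimension 2 with simplices:

  0-simplices (6): [v_0], [v_1], [v_2], [v_3], [v_4], [v_5]
  1-simplices (15): (15 of them)
  2-simplices (10): [v_0,v_1,v_3], [v_0,v_1,v_5], [v_0,v_2,v_4], [v_0,v_2,v_5], [v_0,v_3,v_4], [v_1,v_2,v_3], [v_1,v_2,v_4], [v_1,v_4,v_5], [v_2,v_3,v_5], [v_3,v_4,v_5]

giving chain groups C_0 ≅ Z^6, C_1 ≅ Z^15, C_2 ≅ Z^10.

The boundary map ∂_1: C_1 → C_0 maps an edge to its endpoints' difference, ∂[p,q] = q − p.
As a 6×15 matrix over Z this has rank 5, with invariant factors (1,1,1,1,1).

Boundary ∂_2: C_2 → C_1 maps a triangle to the signed sum of its edges. For instance
  ∂[v_0,v_2,v_5] = [v_2,v_5] − [v_0,v_5] + [v_0,v_2],
  ∂[v_1,v_4,v_5] = [v_4,v_5] − [v_1,v_5] + [v_1,v_4].
The resulting 15×10 matrix has rank 10, and its Smith normal form has invariant factors (1,1,1,1,1,1,1,1,1,2).

From H_k ≅ ker(∂_k) / im(∂_{k+1}) we obtain:

  H_0: rank C_0 − rank ∂_1 = 6 − 5 = 1, and the invariant factors of ∂_1 are all 1, so H_0 = Z.
  H_1: rank ker ∂_1 − rank ∂_2 = (15 − 5) − 10 = 0, and ∂_2 has invariant factor 2 > 1, so H_1 = Z/2Z.
  H_2: rank ker ∂_2 − rank ∂_3 = (10 − 10) − 0 = 0, and there is no ∂_3, so H_2 = 0.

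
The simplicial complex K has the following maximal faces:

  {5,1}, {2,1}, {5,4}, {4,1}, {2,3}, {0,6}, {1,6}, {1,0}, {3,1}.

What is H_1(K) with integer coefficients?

H_1 = Z^3.

Take the total order 0 < 1 < 2 < 3 < 4 < 5 < 6 on the vertex set. Then K (dimension 1) consists of the simplices:

  0-simplices (7): [0], [1], [2], [3], [4], [5], [6]
  1-simplices (9): [0,1], [0,6], [1,2], [1,3], [1,4], [1,5], [1,6], [2,3], [4,5]

giving chain groups C_0 ≅ Z^7, C_1 ≅ Z^9.

Boundary ∂_1: C_1 → C_0 maps an edge to its endpoints' difference, ∂[p,q] = q − p. For instance
  ∂[1,5] = [5] − [1].
The 7×9 boundary matrix has rank 6 and Smith normal form diag(1,1,1,1,1,1).

Computing H_k = (kernel of ∂_k) / (image of ∂_{k+1}):

  H_1: rank ker ∂_1 − rank ∂_2 = (9 − 6) − 0 = 3, and there is no ∂_2, so H_1 = Z^3.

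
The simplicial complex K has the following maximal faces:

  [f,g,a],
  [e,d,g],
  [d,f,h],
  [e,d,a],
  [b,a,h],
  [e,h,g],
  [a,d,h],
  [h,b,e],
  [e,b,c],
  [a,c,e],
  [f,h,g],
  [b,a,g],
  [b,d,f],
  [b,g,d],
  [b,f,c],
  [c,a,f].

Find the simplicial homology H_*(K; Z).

Fix the vertex order a < b < c < d < e < f < g < h and write every simplex with vertices in increasing order. Then dim K = 2 and the simplices of K are:

  0-simplices (8): a, b, c, d, e, f, g, h
  1-simplices (24): ab, ac, ad, ae, af, ag, ah, bc, bd, be, bf, bg, bh, ce, cf, de, df, dg, dh, eg, eh, fg, fh, gh
  2-simplices (16): abg, abh, ace, acf, ade, adh, afg, bce, bcf, bdf, bdg, beh, deg, dfh, egh, fgh

so the chain groups are C_0 ≅ Z^8, C_1 ≅ Z^24, C_2 ≅ Z^16.

The boundary map ∂_1: C_1 → C_0 sends each edge [p,q] (with p < q) to q − p.
As a 8×24 matrix over Z this has rank 7, with invariant factors (1,1,1,1,1,1,1).

The boundary map ∂_2: C_2 → C_1 maps a triangle to the signed sum of its edges. For instance
  ∂afg = fg − ag + af,
  ∂bdg = dg − bg + bd.
This gives a 24×16 integer matrix of rank 15; reducing to Smith normal form yields diagonal entries (1,1,1,1,1,1,1,1,1,1,1,1,1,1,1).

Reading off H_k = ker ∂_k / im ∂_{k+1}:

  H_0: rank C_0 − rank ∂_1 = 8 − 7 = 1, and the invariant factors of ∂_1 are all 1, so H_0 ≅ Z.
  H_1: rank ker ∂_1 − rank ∂_2 = (24 − 7) − 15 = 2, and the invariant factors of ∂_2 are all 1, so H_1 ≅ Z^2.
  H_2: rank ker ∂_2 − rank ∂_3 = (16 − 15) − 0 = 1, and there is no ∂_3, so H_2 ≅ Z.

(K is a triangulation of the torus T^2.)

H_0 = Z,  H_1 = Z^2,  H_2 = Z.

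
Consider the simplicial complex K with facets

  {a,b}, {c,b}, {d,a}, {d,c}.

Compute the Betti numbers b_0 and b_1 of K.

Fix the vertex order a < b < c < d and write every simplex with vertices in increasing order. Then dim K = 1 and the simplices of K are:

  0-simplices (4): a, b, c, d
  1-simplices (4): ab, ad, bc, cd

giving chain groups C_0 ≅ Z^4, C_1 ≅ Z^4.

The boundary map ∂_1: C_1 → C_0 sends each edge [p,q] (with p < q) to q − p. For instance
  ∂bc = c − b.
The resulting 4×4 matrix has rank 3, and its Smith normal form has invariant factors (1,1,1).

Computing H_k = (kernel of ∂_k) / (image of ∂_{k+1}):

  H_0: rank C_0 − rank ∂_1 = 4 − 3 = 1, and the invariant factors of ∂_1 are all 1, so H_0 ≅ Z.
  H_1: rank ker ∂_1 − rank ∂_2 = (4 − 3) − 0 = 1, and there is no ∂_2, so H_1 ≅ Z.

As a check, the Euler characteristic is 4 − 4 = 0, which agrees with 1 − 1 = 0.

Hence the Betti numbers are b_0 = 1, b_1 = 1.

b_0 = 1, b_1 = 1.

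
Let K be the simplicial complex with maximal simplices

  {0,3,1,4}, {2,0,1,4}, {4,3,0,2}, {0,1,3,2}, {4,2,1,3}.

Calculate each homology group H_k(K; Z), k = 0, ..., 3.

We work with the vertex ordering 0 < 1 < 2 < 3 < 4. The simplices of K, each written with vertices in increasing order, are:

  0-simplices (5): [0], [1], [2], [3], [4]
  1-simplices (10): [0,1], [0,2], [0,3], [0,4], [1,2], [1,3], [1,4], [2,3], [2,4], [3,4]
  2-simplices (10): [0,1,2], [0,1,3], [0,1,4], [0,2,3], [0,2,4], [0,3,4], [1,2,3], [1,2,4], [1,3,4], [2,3,4]
  3-simplices (5): [0,1,2,3], [0,1,2,4], [0,1,3,4], [0,2,3,4], [1,2,3,4]

so the chain groups are C_0 ≅ Z^5, C_1 ≅ Z^10, C_2 ≅ Z^10, C_3 ≅ Z^5.

Boundary ∂_1: C_1 → C_0 maps an edge to its endpoints' difference, ∂[p,q] = q − p. For instance
  ∂[1,3] = [3] − [1].
The resulting 5×10 matrix has rank 4, and its Smith normal form has invariant factors (1,1,1,1).

Boundary ∂_2: C_2 → C_1 acts by ∂[p,q,r] = [q,r] − [p,r] + [p,q]. For instance
  ∂[0,1,3] = [1,3] − [0,3] + [0,1],
  ∂[0,3,4] = [3,4] − [0,4] + [0,3].
The resulting 10×10 matrix has rank 6, and its Smith normal form has invariant factors (1,1,1,1,1,1).

∂_3: C_3 → C_2 sends each 3-simplex σ to the alternating sum Σ_i (−1)^i (σ with its i-th vertex removed). For instance
  ∂[0,1,3,4] = [1,3,4] − [0,3,4] + [0,1,4] − [0,1,3],
  ∂[0,1,2,4] = [1,2,4] − [0,2,4] + [0,1,4] − [0,1,2].
This gives a 10×5 integer matrix of rank 4; reducing to Smith normal form yields diagonal entries (1,1,1,1).

From H_k ≅ ker(∂_k) / im(∂_{k+1}) we obtain:

  H_0: rank C_0 − rank ∂_1 = 5 − 4 = 1, and the invariant factors of ∂_1 are all 1, so H_0 = Z.
  H_1: rank ker ∂_1 − rank ∂_2 = (10 − 4) − 6 = 0, and the invariant factors of ∂_2 are all 1, so H_1 = 0.
  H_2: rank ker ∂_2 − rank ∂_3 = (10 − 6) − 4 = 0, and the invariant factors of ∂_3 are all 1, so H_2 = 0.
  H_3: rank ker ∂_3 − rank ∂_4 = (5 − 4) − 0 = 1, and there is no ∂_4, so H_3 = Z.

H_0 ≅ Z,  H_1 = 0,  H_2 = 0,  H_3 ≅ Z.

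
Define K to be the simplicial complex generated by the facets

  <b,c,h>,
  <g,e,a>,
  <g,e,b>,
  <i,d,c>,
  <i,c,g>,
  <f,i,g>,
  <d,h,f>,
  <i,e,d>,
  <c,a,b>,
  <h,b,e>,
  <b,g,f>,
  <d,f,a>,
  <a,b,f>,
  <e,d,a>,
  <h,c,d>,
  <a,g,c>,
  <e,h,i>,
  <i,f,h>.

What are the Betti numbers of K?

b_0 = 1, b_1 = 1, b_2 = 0.

K has 9 vertices, 27 edges, 18 triangles.
rank ∂_0 = 0, rank ∂_1 = 8 ⇒ b_0 = 9 − 0 − 8 = 1; all invariant factors of ∂_1 are 1 so no torsion. So H_0 ≅ Z.
rank ∂_1 = 8, rank ∂_2 = 18 ⇒ b_1 = 27 − 8 − 18 = 1; ∂_2 has invariant factor(s) [2] giving torsion. So H_1 ≅ Z ⊕ Z_2.
rank ∂_2 = 18, rank ∂_3 = 0 ⇒ b_2 = 18 − 18 − 0 = 0. So H_2 ≅ 0.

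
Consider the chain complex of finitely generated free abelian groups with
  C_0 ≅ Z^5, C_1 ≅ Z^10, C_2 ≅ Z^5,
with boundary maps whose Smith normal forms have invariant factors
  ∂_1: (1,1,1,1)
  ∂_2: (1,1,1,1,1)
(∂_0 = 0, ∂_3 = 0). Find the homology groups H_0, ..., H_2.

H_0 ≅ Z,  H_1 ≅ Z,  H_2 = 0.

H_0: b_0 = 5 − 0 − 4 = 1; torsion from ∂_1 factors > 1: none. So H_0 ≅ Z.
H_1: b_1 = 10 − 4 − 5 = 1; torsion from ∂_2 factors > 1: none. So H_1 ≅ Z.
H_2: b_2 = 5 − 5 − 0 = 0; torsion from ∂_3 factors > 1: none. So H_2 ≅ 0.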